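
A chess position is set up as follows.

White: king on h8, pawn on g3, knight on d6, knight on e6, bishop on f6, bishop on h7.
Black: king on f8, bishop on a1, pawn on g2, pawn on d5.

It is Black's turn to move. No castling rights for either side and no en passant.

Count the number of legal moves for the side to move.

0

Black to move; king on f8.
In check: yes, from the white knight on e6.
Legal moves: none.
Count: 0.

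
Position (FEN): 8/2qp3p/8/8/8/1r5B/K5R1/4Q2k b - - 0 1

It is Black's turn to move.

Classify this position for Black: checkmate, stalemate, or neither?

checkmate

Black to move; black king on h1.
In check: yes, from the white queen on e1.
King squares — g1: attacked by Qe1; g2: attacked by Bh3; h2: attacked by Rg2.
Legal moves for Black: none.
In check with no legal moves → checkmate.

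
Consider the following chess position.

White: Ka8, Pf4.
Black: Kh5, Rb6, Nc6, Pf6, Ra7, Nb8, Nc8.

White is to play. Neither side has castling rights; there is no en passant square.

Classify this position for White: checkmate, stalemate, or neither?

White to move; white king on a8.
In check: yes, from the black rook on a7.
King squares — a7: attacked by Nc6; b7: attacked by Rb6; b8: attacked by Rb6.
Legal moves for White: none.
In check with no legal moves → checkmate.

checkmate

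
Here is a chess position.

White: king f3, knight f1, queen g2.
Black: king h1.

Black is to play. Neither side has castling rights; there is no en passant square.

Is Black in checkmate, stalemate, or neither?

checkmate

Black to move; black king on h1.
In check: yes, from the white queen on g2.
King squares — g1: attacked by Qg2; g2: attacked by Kf3; h2: attacked by Nf1.
Legal moves for Black: none.
In check with no legal moves → checkmate.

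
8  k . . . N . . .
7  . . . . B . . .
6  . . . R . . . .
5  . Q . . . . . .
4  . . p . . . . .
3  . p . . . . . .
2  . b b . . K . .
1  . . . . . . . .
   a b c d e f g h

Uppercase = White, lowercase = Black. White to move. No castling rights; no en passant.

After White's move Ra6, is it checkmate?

After Ra6: black king on a8; in check: yes, from the white rook on a6.
King squares — a7: attacked by Ra6; b7: attacked by Qb5; b8: attacked by Qb5.
Black has no legal moves → checkmate.

yes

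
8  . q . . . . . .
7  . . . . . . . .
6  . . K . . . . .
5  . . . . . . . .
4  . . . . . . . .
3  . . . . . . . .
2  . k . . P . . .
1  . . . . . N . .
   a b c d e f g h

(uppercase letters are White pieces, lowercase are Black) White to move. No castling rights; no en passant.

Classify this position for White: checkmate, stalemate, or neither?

White to move; white king on c6.
In check: no.
Legal moves for White: Kd7, Kd5, Kc5, Ng3, Ne3, Nh2, Nd2, e3, e4.
White has 9 legal moves and is not in check → neither.

neither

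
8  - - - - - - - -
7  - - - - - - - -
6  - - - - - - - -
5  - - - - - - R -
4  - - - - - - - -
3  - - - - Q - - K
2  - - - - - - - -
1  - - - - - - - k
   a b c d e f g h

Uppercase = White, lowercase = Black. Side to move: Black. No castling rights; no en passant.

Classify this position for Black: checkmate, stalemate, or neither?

Black to move; black king on h1.
In check: no.
King squares — g1: attacked by Qe3; g2: attacked by Kh3; h2: attacked by Kh3.
Legal moves for Black: none.
Not in check and no legal moves → stalemate.

stalemate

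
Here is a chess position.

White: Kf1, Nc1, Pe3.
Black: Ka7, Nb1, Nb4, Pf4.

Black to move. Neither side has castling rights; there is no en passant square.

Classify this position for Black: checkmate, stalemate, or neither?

Black to move; black king on a7.
In check: no.
Legal moves for Black: Kb8, Ka8, Kb7, Kb6, Ka6, Nc6, Na6, Nd5, Nd3, Nc2, Na2, Nc3, Na3, Nd2+, fxe3, f3.
Black has 16 legal moves and is not in check → neither.

neither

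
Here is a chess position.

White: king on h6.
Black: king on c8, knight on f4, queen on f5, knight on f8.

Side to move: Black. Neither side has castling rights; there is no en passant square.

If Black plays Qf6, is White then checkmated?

After Qf6: white king on h6; in check: yes, from the black queen on f6.
King squares — g5: attacked by Qf6; h5: attacked by Nf4; g6: attacked by Nf4; g7: attacked by Qf6; h7: attacked by Nf8.
White has no legal moves → checkmate.

yes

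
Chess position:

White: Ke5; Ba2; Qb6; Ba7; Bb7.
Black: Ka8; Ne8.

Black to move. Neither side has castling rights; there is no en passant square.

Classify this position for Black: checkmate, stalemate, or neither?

Black to move; black king on a8.
In check: yes, from the white bishop on b7.
King squares — a7: attacked by Qb6; b7: attacked by Qb6; b8: attacked by Ba7.
Legal moves for Black: none.
In check with no legal moves → checkmate.

checkmate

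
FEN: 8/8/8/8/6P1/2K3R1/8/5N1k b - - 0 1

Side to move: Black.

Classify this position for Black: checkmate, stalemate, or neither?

stalemate

Black to move; black king on h1.
In check: no.
King squares — g1: attacked by Rg3; g2: attacked by Rg3; h2: attacked by Nf1.
Legal moves for Black: none.
Not in check and no legal moves → stalemate.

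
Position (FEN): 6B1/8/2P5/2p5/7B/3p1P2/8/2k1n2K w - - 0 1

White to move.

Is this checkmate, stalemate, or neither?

White to move; white king on h1.
In check: no.
Legal moves for White: Bh7, Bf7, Be6, Bd5, Bc4, Bb3, Ba2, Bd8, Be7, Bf6, Bg5+, Bg3, Bf2, Bxe1, Kh2, Kg1, c7, f4.
White has 18 legal moves and is not in check → neither.

neither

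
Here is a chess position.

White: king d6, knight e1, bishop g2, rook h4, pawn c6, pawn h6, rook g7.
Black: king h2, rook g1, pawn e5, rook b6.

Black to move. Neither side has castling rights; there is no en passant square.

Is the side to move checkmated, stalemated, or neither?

Black to move; black king on h2.
In check: yes, from the white rook on h4.
King squares — g1: own rook; h1: attacked by Bg2; g2: attacked by Ne1; g3: attacked by Rg7; h3: attacked by Bg2.
Legal moves for Black: none.
In check with no legal moves → checkmate.

checkmate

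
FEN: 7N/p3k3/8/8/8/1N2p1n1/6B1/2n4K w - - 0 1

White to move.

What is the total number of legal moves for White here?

2

White to move; king on h1.
In check: yes, from the black knight on g3.
Legal moves: Kh2, Kg1.
Count: 2.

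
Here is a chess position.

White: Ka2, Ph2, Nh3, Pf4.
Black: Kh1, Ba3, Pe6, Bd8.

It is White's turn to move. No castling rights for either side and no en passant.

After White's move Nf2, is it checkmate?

After Nf2: black king on h1; in check: yes, from the white knight on f2.
Black has 3 legal replies: Kxh2, Kg2, Kg1.
In check but a legal move exists → not checkmate.

no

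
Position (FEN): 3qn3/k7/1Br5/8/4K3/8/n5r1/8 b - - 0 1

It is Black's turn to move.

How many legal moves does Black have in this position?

Black to move; king on a7.
In check: yes, from the white bishop on b6.
Legal moves: Kb8, Ka8, Kb7, Kxb6, Ka6, Qxb6, Rxb6.
Count: 7.

7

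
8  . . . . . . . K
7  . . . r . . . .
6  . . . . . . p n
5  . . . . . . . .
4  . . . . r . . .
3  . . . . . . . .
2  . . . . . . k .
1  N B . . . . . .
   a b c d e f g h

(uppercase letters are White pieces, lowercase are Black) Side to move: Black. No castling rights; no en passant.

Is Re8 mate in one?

yes

After Re8: white king on h8; in check: yes, from the black rook on e8.
King squares — g7: attacked by Rd7; h7: attacked by Rd7; g8: attacked by Nh6.
White has no legal moves → checkmate.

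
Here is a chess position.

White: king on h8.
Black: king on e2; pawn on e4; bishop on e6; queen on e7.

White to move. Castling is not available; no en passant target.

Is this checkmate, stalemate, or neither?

stalemate

White to move; white king on h8.
In check: no.
King squares — g7: attacked by Qe7; h7: attacked by Qe7; g8: attacked by Be6.
Legal moves for White: none.
Not in check and no legal moves → stalemate.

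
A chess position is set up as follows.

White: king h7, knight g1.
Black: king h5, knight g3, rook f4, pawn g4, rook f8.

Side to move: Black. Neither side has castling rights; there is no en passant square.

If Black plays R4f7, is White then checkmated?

yes

After R4f7: white king on h7; in check: yes, from the black rook on f7.
King squares — g6: attacked by Kh5; h6: attacked by Kh5; g7: attacked by Rf7; g8: attacked by Rf8; h8: attacked by Rf8.
White has no legal moves → checkmate.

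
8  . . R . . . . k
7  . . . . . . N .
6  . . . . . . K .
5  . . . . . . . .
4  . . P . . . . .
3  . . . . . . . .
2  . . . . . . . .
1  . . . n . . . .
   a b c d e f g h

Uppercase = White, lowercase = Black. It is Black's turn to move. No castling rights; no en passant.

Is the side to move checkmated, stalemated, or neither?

Black to move; black king on h8.
In check: yes, from the white rook on c8.
King squares — g7: attacked by Kg6; h7: attacked by Kg6; g8: attacked by Rc8.
Legal moves for Black: none.
In check with no legal moves → checkmate.

checkmate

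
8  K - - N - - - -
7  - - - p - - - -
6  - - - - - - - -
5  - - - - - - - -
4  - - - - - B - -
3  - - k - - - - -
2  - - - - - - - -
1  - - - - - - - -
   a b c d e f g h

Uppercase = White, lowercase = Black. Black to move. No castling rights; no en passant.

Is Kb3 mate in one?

no

After Kb3: white king on a8; in check: no.
White is not in check, so this cannot be checkmate.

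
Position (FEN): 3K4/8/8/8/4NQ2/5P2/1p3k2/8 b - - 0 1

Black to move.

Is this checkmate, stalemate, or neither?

neither

Black to move; black king on f2.
In check: yes, from the white knight on e4.
King squares — e1: available; f1: available; g1: available; e2: available; g2: available; e3: attacked by Qf4; f3: attacked by Qf4; g3: attacked by Ne4.
Legal moves for Black: Kg2, Ke2, Kg1, Kf1, Ke1.
Black is in check but has 5 legal moves → neither.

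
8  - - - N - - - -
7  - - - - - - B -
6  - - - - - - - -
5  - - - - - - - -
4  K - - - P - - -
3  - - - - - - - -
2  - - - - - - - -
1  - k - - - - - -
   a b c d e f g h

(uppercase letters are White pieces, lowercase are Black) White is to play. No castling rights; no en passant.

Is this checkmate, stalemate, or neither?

White to move; white king on a4.
In check: no.
Legal moves for White include: Nf7, Nb7, Ne6, Nc6, Bh8, Bf8, Bh6, Bf6, Be5, Bd4, Bc3, Bb2, Ba1, Kb5, Ka5, Kb4, Kb3, Ka3, ... (list truncated; more exist).
White has legal moves and is not in check → neither.

neither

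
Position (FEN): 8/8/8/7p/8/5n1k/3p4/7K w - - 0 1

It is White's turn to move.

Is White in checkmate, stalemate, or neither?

White to move; white king on h1.
In check: no.
King squares — g1: attacked by Nf3; g2: attacked by Kh3; h2: attacked by Nf3.
Legal moves for White: none.
Not in check and no legal moves → stalemate.

stalemate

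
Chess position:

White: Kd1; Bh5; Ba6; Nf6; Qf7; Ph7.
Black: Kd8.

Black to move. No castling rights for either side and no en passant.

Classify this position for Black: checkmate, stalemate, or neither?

Black to move; black king on d8.
In check: no.
King squares — c7: attacked by Qf7; d7: attacked by Nf6; e7: attacked by Qf7; c8: attacked by Ba6; e8: attacked by Nf6.
Legal moves for Black: none.
Not in check and no legal moves → stalemate.

stalemate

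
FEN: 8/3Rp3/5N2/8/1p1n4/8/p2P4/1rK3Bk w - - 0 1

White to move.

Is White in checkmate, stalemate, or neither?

checkmate

White to move; white king on c1.
In check: yes, from the black rook on b1.
King squares — b1: attacked by Pa2; d1: attacked by Rb1; b2: attacked by Rb1; c2: attacked by Nd4; d2: own pawn.
Legal moves for White: none.
In check with no legal moves → checkmate.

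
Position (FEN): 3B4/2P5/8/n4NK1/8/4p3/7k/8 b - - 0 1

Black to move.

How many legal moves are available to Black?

Black to move; king on h2.
In check: no.
Legal moves: Nb7, Nc6, Nc4, Nb3, Kh3, Kg2, Kh1, Kg1, e2.
Count: 9.

9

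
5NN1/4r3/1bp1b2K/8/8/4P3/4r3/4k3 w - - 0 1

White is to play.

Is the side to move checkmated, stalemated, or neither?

White to move; white king on h6.
In check: no.
Legal moves for White: Nxe7, Nf6, Nh7, Nd7, Ng6, Nxe6, Kg6, Kh5, Kg5, e4.
White has 10 legal moves and is not in check → neither.

neither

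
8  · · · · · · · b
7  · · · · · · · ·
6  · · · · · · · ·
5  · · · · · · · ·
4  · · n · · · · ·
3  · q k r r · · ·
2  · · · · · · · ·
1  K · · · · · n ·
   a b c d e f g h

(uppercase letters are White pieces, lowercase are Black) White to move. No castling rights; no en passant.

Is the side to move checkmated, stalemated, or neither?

White to move; white king on a1.
In check: no.
King squares — b1: attacked by Qb3; a2: attacked by Qb3; b2: attacked by Qb3.
Legal moves for White: none.
Not in check and no legal moves → stalemate.

stalemate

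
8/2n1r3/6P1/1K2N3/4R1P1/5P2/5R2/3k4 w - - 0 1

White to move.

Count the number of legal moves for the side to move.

White to move; king on b5.
In check: yes, from the black knight on c7.
Legal moves: Kc6, Kb6, Kc5, Ka5, Kc4, Kb4, Ka4.
Count: 7.

7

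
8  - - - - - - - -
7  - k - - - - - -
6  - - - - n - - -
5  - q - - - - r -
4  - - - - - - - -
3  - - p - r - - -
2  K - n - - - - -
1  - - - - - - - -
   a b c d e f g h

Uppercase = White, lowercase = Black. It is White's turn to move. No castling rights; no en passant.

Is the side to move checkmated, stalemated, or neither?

stalemate

White to move; white king on a2.
In check: no.
King squares — a1: attacked by Nc2; b1: attacked by Qb5; b2: attacked by Pc3; a3: attacked by Nc2; b3: attacked by Qb5.
Legal moves for White: none.
Not in check and no legal moves → stalemate.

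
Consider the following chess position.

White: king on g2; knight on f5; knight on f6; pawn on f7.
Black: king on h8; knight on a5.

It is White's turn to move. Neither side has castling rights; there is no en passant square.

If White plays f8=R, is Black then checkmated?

After f8=R: black king on h8; in check: yes, from the white rook on f8.
King squares — g7: attacked by Nf5; h7: attacked by Nf6; g8: attacked by Nf6.
Black has no legal moves → checkmate.

yes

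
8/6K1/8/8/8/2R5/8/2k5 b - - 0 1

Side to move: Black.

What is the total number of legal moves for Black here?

Black to move; king on c1.
In check: yes, from the white rook on c3.
Legal moves: Kd2, Kb2, Kd1, Kb1.
Count: 4.

4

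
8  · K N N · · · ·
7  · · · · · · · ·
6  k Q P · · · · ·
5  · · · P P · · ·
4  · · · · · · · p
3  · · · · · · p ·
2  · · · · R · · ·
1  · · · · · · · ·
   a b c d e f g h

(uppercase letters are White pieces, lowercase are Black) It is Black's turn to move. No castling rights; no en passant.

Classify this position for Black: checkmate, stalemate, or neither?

Black to move; black king on a6.
In check: yes, from the white queen on b6.
King squares — a5: attacked by Qb6; b5: attacked by Qb6; b6: attacked by Nc8; a7: attacked by Qb6; b7: attacked by Qb6.
Legal moves for Black: none.
In check with no legal moves → checkmate.

checkmate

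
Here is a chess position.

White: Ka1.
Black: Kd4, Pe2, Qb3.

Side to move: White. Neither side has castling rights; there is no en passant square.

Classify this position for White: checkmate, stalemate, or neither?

stalemate

White to move; white king on a1.
In check: no.
King squares — b1: attacked by Qb3; a2: attacked by Qb3; b2: attacked by Qb3.
Legal moves for White: none.
Not in check and no legal moves → stalemate.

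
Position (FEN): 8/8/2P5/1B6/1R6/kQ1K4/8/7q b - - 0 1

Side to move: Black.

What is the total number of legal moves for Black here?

Black to move; king on a3.
In check: yes, from the white queen on b3.
Legal moves: none.
Count: 0.

0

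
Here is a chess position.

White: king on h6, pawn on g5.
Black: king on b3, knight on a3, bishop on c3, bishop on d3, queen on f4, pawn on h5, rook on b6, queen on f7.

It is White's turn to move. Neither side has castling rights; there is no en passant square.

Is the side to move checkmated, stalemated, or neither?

checkmate

White to move; white king on h6.
In check: yes, from the black rook on b6.
King squares — g5: own pawn; h5: attacked by Qf7; g6: attacked by Bd3; g7: attacked by Bc3; h7: attacked by Bd3.
Legal moves for White: none.
In check with no legal moves → checkmate.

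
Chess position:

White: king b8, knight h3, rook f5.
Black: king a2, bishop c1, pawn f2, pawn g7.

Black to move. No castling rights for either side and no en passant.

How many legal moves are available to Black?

18

Black to move; king on a2.
In check: no.
Legal moves: Kb3, Ka3, Kb2, Kb1, Ka1, Bh6, Bg5, Bf4+, Be3, Ba3, Bd2, Bb2, g6, f1=Q, f1=R, f1=B, f1=N, g5.
Count: 18.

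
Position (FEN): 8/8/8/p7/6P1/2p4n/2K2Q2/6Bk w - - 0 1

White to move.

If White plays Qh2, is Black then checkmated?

yes

After Qh2: black king on h1; in check: yes, from the white queen on h2.
King squares — g1: attacked by Qh2; g2: attacked by Qh2; h2: attacked by Bg1.
Black has no legal moves → checkmate.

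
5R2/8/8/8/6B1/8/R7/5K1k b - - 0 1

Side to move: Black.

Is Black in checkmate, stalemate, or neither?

stalemate

Black to move; black king on h1.
In check: no.
King squares — g1: attacked by Kf1; g2: attacked by Kf1; h2: attacked by Ra2.
Legal moves for Black: none.
Not in check and no legal moves → stalemate.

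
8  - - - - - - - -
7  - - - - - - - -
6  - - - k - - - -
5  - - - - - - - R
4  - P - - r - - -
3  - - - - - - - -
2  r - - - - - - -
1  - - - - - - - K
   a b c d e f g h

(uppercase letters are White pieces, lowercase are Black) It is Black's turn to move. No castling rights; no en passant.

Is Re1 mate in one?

After Re1: white king on h1; in check: yes, from the black rook on e1.
King squares — g1: attacked by Re1; g2: attacked by Ra2; h2: attacked by Ra2.
White has no legal moves → checkmate.

yes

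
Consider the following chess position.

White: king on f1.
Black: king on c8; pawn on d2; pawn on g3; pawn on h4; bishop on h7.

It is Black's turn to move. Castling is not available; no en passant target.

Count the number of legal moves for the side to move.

18

Black to move; king on c8.
In check: no.
Legal moves: Kd8, Kb8, Kd7, Kc7, Kb7, Bg8, Bg6, Bf5, Be4, Bd3+, Bc2, Bb1, h3, g2+, d1=Q+, d1=R+, d1=B, d1=N.
Count: 18.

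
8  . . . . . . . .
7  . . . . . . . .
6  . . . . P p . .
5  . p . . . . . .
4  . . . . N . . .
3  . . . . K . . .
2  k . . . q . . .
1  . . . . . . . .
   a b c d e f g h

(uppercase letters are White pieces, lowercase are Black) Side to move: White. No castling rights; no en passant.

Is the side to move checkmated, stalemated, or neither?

White to move; white king on e3.
In check: yes, from the black queen on e2.
Legal moves for White: Kf4, Kd4, Kxe2.
White is in check but has 3 legal moves → neither.

neither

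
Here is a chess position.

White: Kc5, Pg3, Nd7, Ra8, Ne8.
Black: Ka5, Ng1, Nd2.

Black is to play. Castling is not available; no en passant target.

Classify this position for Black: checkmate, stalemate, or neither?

checkmate

Black to move; black king on a5.
In check: yes, from the white rook on a8.
King squares — a4: attacked by Ra8; b4: attacked by Kc5; b5: attacked by Kc5; a6: attacked by Ra8; b6: attacked by Kc5.
Legal moves for Black: none.
In check with no legal moves → checkmate.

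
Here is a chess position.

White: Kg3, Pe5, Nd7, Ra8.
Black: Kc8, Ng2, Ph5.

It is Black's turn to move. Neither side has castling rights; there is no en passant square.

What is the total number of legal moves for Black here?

Black to move; king on c8.
In check: yes, from the white rook on a8.
Legal moves: Kxd7, Kc7, Kb7.
Count: 3.

3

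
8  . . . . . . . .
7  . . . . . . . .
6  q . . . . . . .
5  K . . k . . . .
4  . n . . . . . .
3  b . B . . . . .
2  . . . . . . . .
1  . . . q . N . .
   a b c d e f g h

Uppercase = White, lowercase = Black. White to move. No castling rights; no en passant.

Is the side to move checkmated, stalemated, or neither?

White to move; white king on a5.
In check: yes, from the black queen on a6.
King squares — a4: attacked by Qd1; b4: attacked by Ba3; b5: attacked by Qa6; a6: attacked by Nb4; b6: attacked by Qa6.
Legal moves for White: none.
In check with no legal moves → checkmate.

checkmate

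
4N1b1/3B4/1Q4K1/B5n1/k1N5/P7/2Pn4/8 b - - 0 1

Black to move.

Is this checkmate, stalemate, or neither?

checkmate

Black to move; black king on a4.
In check: yes, from the white bishop on d7.
King squares — a3: attacked by Nc4; b3: attacked by Pc2; b4: attacked by Pa3; a5: attacked by Nc4; b5: attacked by Qb6.
Legal moves for Black: none.
In check with no legal moves → checkmate.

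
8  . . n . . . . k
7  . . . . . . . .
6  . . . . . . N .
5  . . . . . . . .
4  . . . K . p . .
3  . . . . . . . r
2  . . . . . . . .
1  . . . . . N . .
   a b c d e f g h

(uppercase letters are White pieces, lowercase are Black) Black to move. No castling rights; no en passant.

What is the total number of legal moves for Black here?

Black to move; king on h8.
In check: yes, from the white knight on g6.
Legal moves: Kg8, Kh7, Kg7.
Count: 3.

3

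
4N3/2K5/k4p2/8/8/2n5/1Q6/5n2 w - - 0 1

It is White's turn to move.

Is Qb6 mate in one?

yes

After Qb6: black king on a6; in check: yes, from the white queen on b6.
King squares — a5: attacked by Qb6; b5: attacked by Qb6; b6: attacked by Kc7; a7: attacked by Qb6; b7: attacked by Qb6.
Black has no legal moves → checkmate.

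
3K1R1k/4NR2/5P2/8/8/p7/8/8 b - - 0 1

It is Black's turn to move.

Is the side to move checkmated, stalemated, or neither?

Black to move; black king on h8.
In check: yes, from the white rook on f8.
King squares — g7: attacked by Pf6; h7: attacked by Rf7; g8: attacked by Ne7.
Legal moves for Black: none.
In check with no legal moves → checkmate.

checkmate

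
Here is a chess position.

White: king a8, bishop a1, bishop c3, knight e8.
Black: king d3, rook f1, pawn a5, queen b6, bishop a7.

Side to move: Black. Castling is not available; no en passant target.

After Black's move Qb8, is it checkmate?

After Qb8: white king on a8; in check: yes, from the black queen on b8.
King squares — a7: attacked by Qb8; b7: attacked by Qb8; b8: attacked by Ba7.
White has no legal moves → checkmate.

yes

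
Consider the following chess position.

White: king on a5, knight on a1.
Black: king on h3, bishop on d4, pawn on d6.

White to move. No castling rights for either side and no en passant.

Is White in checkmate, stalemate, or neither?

neither

White to move; white king on a5.
In check: no.
Legal moves for White: Ka6, Kb5, Kb4, Ka4, Nb3, Nc2.
White has 6 legal moves and is not in check → neither.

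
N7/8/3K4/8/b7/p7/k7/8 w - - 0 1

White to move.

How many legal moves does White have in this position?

8

White to move; king on d6.
In check: no.
Legal moves: Nc7, Nb6, Ke7, Kc7, Ke6, Ke5, Kd5, Kc5.
Count: 8.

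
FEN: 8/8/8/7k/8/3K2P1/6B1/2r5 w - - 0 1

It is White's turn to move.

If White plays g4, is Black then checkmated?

After g4: black king on h5; in check: yes, from the white pawn on g4.
Black has 5 legal replies: Kh6, Kg6, Kg5, Kh4, Kxg4.
In check but a legal move exists → not checkmate.

no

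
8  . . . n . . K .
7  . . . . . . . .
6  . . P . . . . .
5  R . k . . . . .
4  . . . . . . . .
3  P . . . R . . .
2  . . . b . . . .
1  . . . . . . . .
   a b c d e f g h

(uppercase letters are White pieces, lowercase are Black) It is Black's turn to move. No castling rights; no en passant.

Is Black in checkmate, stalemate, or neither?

neither

Black to move; black king on c5.
In check: yes, from the white rook on a5.
King squares — b4: attacked by Pa3; c4: available; d4: available; b5: attacked by Ra5; d5: attacked by Ra5; b6: available; c6: available; d6: available.
Legal moves for Black: Kd6, Kxc6, Kb6, Kd4, Kc4, Bxa5.
Black is in check but has 6 legal moves → neither.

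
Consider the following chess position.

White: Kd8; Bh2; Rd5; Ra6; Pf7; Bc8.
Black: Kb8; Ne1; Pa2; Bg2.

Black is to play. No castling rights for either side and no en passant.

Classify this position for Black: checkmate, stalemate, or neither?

Black to move; black king on b8.
In check: yes, from the white bishop on h2.
King squares — a7: attacked by Ra6; b7: attacked by Bc8; c7: attacked by Bh2; a8: attacked by Ra6; c8: attacked by Kd8.
Legal moves for Black: none.
In check with no legal moves → checkmate.

checkmate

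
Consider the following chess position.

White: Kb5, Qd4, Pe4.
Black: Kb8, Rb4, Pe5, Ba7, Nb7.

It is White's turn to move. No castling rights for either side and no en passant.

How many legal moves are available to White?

4

White to move; king on b5.
In check: yes, from the black rook on b4.
Legal moves: Kc6, Ka6, Kxb4, Qxb4.
Count: 4.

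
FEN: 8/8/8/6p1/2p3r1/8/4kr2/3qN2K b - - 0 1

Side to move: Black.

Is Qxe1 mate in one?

After Qxe1: white king on h1; in check: yes, from the black queen on e1.
King squares — g1: attacked by Qe1; g2: attacked by Rf2; h2: attacked by Rf2.
White has no legal moves → checkmate.

yes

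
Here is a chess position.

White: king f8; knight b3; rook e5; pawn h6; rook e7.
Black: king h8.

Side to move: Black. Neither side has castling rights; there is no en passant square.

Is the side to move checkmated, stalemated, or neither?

stalemate

Black to move; black king on h8.
In check: no.
King squares — g7: attacked by Ph6; h7: attacked by Re7; g8: attacked by Kf8.
Legal moves for Black: none.
Not in check and no legal moves → stalemate.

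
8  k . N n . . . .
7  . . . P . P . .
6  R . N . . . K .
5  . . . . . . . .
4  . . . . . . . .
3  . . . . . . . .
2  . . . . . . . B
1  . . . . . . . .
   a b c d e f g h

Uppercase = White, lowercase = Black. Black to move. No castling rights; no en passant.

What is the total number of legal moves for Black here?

Black to move; king on a8.
In check: yes, from the white rook on a6.
Legal moves: Kb7.
Count: 1.

1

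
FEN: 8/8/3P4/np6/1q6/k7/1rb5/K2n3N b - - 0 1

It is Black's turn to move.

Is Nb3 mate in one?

yes

After Nb3: white king on a1; in check: yes, from the black knight on b3.
King squares — b1: attacked by Rb2; a2: attacked by Rb2; b2: attacked by Nd1.
White has no legal moves → checkmate.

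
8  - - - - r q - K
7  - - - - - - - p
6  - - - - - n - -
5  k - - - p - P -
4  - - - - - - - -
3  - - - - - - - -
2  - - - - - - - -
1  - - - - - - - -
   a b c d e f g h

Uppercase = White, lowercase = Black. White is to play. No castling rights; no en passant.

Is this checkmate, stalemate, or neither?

White to move; white king on h8.
In check: yes, from the black queen on f8.
King squares — g7: attacked by Qf8; h7: attacked by Nf6; g8: attacked by Nf6.
Legal moves for White: none.
In check with no legal moves → checkmate.

checkmate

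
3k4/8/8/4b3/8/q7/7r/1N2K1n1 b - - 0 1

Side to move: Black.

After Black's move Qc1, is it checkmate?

yes

After Qc1: white king on e1; in check: yes, from the black queen on c1.
King squares — d1: attacked by Qc1; f1: attacked by Qc1; d2: attacked by Qc1; e2: attacked by Ng1; f2: attacked by Rh2.
White has no legal moves → checkmate.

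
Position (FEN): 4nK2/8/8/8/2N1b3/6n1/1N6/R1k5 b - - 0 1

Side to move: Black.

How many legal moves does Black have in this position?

2

Black to move; king on c1.
In check: yes, from the white rook on a1.
Legal moves: Kc2, Bb1.
Count: 2.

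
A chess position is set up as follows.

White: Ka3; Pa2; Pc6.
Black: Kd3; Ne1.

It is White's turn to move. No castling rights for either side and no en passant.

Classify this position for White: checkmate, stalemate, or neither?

White to move; white king on a3.
In check: no.
Legal moves for White: Kb4, Ka4, Kb3, Kb2, c7.
White has 5 legal moves and is not in check → neither.

neither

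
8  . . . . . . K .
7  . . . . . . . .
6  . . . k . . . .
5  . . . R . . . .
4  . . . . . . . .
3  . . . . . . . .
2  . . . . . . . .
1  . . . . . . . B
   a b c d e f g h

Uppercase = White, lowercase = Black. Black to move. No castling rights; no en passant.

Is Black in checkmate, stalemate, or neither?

neither

Black to move; black king on d6.
In check: yes, from the white rook on d5.
King squares — c5: attacked by Rd5; d5: attacked by Bh1; e5: attacked by Rd5; c6: available; e6: available; c7: available; d7: attacked by Rd5; e7: available.
Legal moves for Black: Ke7, Kc7, Ke6, Kc6.
Black is in check but has 4 legal moves → neither.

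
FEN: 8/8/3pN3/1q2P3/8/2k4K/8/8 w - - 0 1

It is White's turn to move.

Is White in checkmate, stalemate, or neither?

neither

White to move; white king on h3.
In check: no.
Legal moves for White: Nf8, Nd8, Ng7, Nc7, Ng5, Nc5, Nf4, Nd4, Kh4, Kg4, Kg3, Kh2, Kg2, exd6.
White has 14 legal moves and is not in check → neither.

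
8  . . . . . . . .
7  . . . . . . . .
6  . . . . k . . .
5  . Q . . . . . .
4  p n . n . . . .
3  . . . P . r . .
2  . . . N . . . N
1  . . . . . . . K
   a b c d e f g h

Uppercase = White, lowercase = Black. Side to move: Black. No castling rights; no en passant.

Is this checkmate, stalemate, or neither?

Black to move; black king on e6.
In check: no.
Legal moves for Black include: Kf7, Ke7, Kf6, Kd6, Ndc6, Nf5, Nxb5, Nb3, Ne2, Ndc2, Nbc6, Na6, Nd5, Nxd3, Nbc2, Na2, Rf8, Rf7, ... (list truncated; more exist).
Black has legal moves and is not in check → neither.

neither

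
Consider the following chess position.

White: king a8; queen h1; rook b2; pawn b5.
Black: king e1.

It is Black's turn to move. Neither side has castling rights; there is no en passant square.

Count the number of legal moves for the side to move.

0

Black to move; king on e1.
In check: yes, from the white queen on h1.
Legal moves: none.
Count: 0.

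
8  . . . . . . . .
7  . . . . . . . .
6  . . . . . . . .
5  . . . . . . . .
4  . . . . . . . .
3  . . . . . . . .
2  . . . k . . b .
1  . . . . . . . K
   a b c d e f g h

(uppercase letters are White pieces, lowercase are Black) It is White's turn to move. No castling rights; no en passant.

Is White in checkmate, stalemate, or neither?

White to move; white king on h1.
In check: yes, from the black bishop on g2.
Legal moves for White: Kh2, Kxg2, Kg1.
White is in check but has 3 legal moves → neither.

neither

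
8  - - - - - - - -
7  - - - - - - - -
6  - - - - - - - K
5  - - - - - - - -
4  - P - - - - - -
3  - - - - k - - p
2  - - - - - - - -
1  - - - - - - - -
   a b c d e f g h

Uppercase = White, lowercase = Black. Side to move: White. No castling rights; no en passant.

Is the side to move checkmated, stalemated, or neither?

White to move; white king on h6.
In check: no.
Legal moves for White: Kh7, Kg7, Kg6, Kh5, Kg5, b5.
White has 6 legal moves and is not in check → neither.

neither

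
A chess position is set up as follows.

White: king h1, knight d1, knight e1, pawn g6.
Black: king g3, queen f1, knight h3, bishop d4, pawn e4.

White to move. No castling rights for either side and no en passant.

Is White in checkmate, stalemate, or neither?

checkmate

White to move; white king on h1.
In check: yes, from the black queen on f1.
King squares — g1: attacked by Qf1; g2: attacked by Qf1; h2: attacked by Kg3.
Legal moves for White: none.
In check with no legal moves → checkmate.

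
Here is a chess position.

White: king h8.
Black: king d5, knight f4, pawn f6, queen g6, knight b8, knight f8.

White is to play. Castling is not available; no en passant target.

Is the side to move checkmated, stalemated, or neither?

White to move; white king on h8.
In check: no.
King squares — g7: attacked by Qg6; h7: attacked by Qg6; g8: attacked by Qg6.
Legal moves for White: none.
Not in check and no legal moves → stalemate.

stalemate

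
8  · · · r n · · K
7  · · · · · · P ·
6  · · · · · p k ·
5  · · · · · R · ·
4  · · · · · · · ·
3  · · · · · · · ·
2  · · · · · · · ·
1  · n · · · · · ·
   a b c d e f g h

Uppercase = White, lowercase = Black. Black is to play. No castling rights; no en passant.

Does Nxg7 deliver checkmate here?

After Nxg7: white king on h8; in check: yes, from the black rook on d8.
King squares — g7: attacked by Kg6; h7: attacked by Kg6; g8: attacked by Rd8.
White has no legal moves → checkmate.

yes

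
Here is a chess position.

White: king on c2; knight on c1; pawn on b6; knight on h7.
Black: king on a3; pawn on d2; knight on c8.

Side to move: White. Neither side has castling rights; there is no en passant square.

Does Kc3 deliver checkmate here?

no

After Kc3: black king on a3; in check: no.
Black is not in check, so this cannot be checkmate.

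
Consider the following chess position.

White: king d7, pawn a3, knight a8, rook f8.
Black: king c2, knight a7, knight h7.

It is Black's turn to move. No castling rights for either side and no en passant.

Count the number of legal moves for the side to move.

Black to move; king on c2.
In check: no.
Legal moves: Nxf8+, Nf6+, Ng5, Nc8, Nc6, Nb5, Kd3, Kc3, Kb3, Kd2, Kb2, Kd1, Kc1, Kb1.
Count: 14.

14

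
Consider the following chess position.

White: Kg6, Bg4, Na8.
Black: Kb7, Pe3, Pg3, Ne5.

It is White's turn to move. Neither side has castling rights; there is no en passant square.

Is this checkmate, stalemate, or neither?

White to move; white king on g6.
In check: yes, from the black knight on e5.
Legal moves for White: Kh7, Kg7, Kh6, Kf6, Kh5, Kg5, Kf5.
White is in check but has 7 legal moves → neither.

neither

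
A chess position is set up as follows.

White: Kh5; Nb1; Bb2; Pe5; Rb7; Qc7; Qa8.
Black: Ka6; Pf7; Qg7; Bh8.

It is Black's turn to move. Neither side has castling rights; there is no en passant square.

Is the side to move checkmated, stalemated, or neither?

checkmate

Black to move; black king on a6.
In check: yes, from the white queen on a8.
King squares — a5: attacked by Qc7; b5: attacked by Rb7; b6: attacked by Rb7; a7: attacked by Rb7; b7: attacked by Qc7.
Legal moves for Black: none.
In check with no legal moves → checkmate.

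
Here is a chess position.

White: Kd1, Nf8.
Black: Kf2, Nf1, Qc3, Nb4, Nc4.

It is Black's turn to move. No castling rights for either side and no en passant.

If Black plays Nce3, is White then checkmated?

yes

After Nce3: white king on d1; in check: yes, from the black knight on e3.
King squares — c1: attacked by Qc3; e1: attacked by Kf2; c2: attacked by Qc3; d2: attacked by Nf1; e2: attacked by Kf2.
White has no legal moves → checkmate.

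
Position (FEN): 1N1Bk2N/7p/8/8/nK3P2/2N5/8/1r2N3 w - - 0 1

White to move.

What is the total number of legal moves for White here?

5

White to move; king on b4.
In check: yes, from the black rook on b1.
Legal moves: Ka5, Kc4, Kxa4, Ka3, Nxb1.
Count: 5.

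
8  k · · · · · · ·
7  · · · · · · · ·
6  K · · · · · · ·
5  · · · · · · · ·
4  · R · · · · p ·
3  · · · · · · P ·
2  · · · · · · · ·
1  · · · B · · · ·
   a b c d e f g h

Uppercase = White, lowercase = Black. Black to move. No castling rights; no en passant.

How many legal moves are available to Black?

0

Black to move; king on a8.
In check: no.
Legal moves: none.
Count: 0.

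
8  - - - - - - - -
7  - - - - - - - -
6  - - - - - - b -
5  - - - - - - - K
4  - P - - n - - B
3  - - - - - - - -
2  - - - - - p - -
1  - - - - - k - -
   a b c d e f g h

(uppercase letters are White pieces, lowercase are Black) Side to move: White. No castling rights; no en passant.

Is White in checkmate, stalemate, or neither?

neither

White to move; white king on h5.
In check: yes, from the black bishop on g6.
King squares — g4: available; h4: own bishop; g5: attacked by Ne4; g6: available; h6: available.
Legal moves for White: Kh6, Kxg6, Kg4.
White is in check but has 3 legal moves → neither.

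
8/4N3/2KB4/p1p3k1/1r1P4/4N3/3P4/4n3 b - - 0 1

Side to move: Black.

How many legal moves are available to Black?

Black to move; king on g5.
In check: no.
Legal moves: Kh6, Kf6, Kh5, Kh4, Rb8, Rb7, Rb6+, Rb5, Rxd4, Rc4, Ra4, Rb3, Rb2, Rb1, Nf3, Nd3, Ng2, Nc2, cxd4, c4, a4.
Count: 21.

21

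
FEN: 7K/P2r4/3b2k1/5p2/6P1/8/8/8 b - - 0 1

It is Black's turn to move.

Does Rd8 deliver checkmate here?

After Rd8: white king on h8; in check: yes, from the black rook on d8.
King squares — g7: attacked by Kg6; h7: attacked by Kg6; g8: attacked by Rd8.
White has no legal moves → checkmate.

yes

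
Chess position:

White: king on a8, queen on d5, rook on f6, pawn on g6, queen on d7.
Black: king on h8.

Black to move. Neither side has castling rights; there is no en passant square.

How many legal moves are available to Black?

0

Black to move; king on h8.
In check: no.
Legal moves: none.
Count: 0.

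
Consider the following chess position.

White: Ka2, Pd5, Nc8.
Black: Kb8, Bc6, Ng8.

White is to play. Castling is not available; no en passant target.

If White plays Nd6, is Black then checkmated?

After Nd6: black king on b8; in check: no.
Black is not in check, so this cannot be checkmate.

no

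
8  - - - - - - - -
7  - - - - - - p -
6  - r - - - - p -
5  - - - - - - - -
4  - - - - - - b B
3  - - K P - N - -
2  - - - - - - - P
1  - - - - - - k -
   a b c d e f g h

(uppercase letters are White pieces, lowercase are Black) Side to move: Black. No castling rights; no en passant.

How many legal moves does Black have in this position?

4

Black to move; king on g1.
In check: yes, from the white knight on f3.
Legal moves: Kg2, Kh1, Kf1, Bxf3.
Count: 4.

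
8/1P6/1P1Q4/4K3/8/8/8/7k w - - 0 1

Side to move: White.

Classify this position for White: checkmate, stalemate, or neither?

neither

White to move; white king on e5.
In check: no.
Legal moves for White include: Qf8, Qd8, Qb8, Qe7, Qd7, Qc7, Qh6+, Qg6, Qf6, Qe6, Qc6+, Qd5+, Qc5, Qd4, Qb4, Qd3, Qa3, Qd2, ... (list truncated; more exist).
White has legal moves and is not in check → neither.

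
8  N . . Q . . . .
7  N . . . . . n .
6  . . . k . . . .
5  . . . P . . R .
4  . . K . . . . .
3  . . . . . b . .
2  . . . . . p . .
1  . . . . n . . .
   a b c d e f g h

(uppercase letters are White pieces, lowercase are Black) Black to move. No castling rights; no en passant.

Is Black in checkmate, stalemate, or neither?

checkmate

Black to move; black king on d6.
In check: yes, from the white queen on d8.
King squares — c5: attacked by Kc4; d5: attacked by Kc4; e5: attacked by Rg5; c6: attacked by Pd5; e6: attacked by Pd5; c7: attacked by Na8; d7: attacked by Qd8; e7: attacked by Qd8.
Legal moves for Black: none.
In check with no legal moves → checkmate.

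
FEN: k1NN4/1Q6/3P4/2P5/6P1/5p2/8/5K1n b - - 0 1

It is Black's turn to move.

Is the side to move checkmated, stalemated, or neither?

checkmate

Black to move; black king on a8.
In check: yes, from the white queen on b7.
King squares — a7: attacked by Qb7; b7: attacked by Nd8; b8: attacked by Qb7.
Legal moves for Black: none.
In check with no legal moves → checkmate.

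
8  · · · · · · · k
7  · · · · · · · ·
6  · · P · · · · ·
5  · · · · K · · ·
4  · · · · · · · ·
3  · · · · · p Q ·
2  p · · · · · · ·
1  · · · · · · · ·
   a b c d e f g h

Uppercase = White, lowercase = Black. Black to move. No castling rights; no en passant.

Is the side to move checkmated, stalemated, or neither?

neither

Black to move; black king on h8.
In check: no.
Legal moves for Black: Kh7, f2, a1=Q+, a1=R, a1=B+, a1=N.
Black has 6 legal moves and is not in check → neither.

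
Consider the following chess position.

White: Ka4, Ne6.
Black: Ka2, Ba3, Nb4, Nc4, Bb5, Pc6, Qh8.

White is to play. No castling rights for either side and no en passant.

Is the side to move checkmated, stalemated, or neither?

checkmate

White to move; white king on a4.
In check: yes, from the black bishop on b5.
King squares — a3: attacked by Ka2; b3: attacked by Ka2; b4: attacked by Ba3; a5: attacked by Nc4; b5: attacked by Pc6.
Legal moves for White: none.
In check with no legal moves → checkmate.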